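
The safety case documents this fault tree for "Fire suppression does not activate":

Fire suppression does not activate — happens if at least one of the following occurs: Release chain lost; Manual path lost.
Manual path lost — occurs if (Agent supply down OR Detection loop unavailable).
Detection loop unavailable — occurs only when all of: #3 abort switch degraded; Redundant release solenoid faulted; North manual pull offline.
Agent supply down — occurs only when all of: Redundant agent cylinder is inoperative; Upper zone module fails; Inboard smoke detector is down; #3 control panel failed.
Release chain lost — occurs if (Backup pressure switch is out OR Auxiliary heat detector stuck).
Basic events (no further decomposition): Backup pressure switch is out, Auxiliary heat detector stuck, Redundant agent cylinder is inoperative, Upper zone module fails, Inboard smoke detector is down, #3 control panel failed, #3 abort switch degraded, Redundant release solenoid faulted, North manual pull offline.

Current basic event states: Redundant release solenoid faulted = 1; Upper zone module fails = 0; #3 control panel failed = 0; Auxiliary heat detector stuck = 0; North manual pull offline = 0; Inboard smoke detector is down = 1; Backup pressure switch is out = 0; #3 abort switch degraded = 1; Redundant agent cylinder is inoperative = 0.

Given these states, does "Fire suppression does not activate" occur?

Release chain lost [OR]: Backup pressure switch is out=not, Auxiliary heat detector stuck=not → no input occurs → does not occur.
Agent supply down [AND]: Redundant agent cylinder is inoperative=not, Upper zone module fails=not, Inboard smoke detector is down=occurs, #3 control panel failed=not → not all inputs occur → does not occur.
Detection loop unavailable [AND]: #3 abort switch degraded=occurs, Redundant release solenoid faulted=occurs, North manual pull offline=not → not all inputs occur → does not occur.
Manual path lost [OR]: Agent supply down=not, Detection loop unavailable=not → no input occurs → does not occur.
Fire suppression does not activate [OR]: Release chain lost=not, Manual path lost=not → no input occurs → does not occur.

No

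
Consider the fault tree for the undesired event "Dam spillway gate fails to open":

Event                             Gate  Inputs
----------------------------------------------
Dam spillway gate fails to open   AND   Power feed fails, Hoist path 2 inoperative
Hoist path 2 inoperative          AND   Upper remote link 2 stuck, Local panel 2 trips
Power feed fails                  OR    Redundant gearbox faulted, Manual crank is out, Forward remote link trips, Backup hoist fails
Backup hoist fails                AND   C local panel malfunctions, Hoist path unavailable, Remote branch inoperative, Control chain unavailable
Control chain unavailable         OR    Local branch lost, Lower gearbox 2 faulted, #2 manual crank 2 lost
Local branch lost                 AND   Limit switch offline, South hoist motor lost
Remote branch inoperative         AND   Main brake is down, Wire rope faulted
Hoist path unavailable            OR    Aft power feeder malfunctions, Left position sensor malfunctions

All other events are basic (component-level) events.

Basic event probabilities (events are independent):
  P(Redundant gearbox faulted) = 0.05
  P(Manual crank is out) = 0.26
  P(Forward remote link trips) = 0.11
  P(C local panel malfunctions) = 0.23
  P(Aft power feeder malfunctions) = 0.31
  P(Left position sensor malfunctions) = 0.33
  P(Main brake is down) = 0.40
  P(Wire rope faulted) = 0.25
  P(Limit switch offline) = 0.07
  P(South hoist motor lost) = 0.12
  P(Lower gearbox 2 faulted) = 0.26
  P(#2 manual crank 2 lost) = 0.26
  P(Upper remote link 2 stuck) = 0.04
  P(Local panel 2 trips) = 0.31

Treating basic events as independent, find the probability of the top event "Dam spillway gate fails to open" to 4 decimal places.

P(Hoist path unavailable) [OR] = 1 − (1−0.31) × (1−0.33) = 0.537700
P(Remote branch inoperative) [AND] = 0.40 × 0.25 = 0.100000
P(Local branch lost) [AND] = 0.07 × 0.12 = 0.008400
P(Control chain unavailable) [OR] = 1 − (1−0.008400) × (1−0.26) × (1−0.26) = 0.457000
P(Backup hoist fails) [AND] = 0.23 × 0.537700 × 0.100000 × 0.457000 = 0.005652
P(Power feed fails) [OR] = 1 − (1−0.05) × (1−0.26) × (1−0.11) × (1−0.005652) = 0.377866
P(Hoist path 2 inoperative) [AND] = 0.04 × 0.31 = 0.012400
P(Dam spillway gate fails to open) [AND] = 0.377866 × 0.012400 = 0.004686
Rounded to 4 decimal places: P(Dam spillway gate fails to open) ≈ 0.0047.

0.0047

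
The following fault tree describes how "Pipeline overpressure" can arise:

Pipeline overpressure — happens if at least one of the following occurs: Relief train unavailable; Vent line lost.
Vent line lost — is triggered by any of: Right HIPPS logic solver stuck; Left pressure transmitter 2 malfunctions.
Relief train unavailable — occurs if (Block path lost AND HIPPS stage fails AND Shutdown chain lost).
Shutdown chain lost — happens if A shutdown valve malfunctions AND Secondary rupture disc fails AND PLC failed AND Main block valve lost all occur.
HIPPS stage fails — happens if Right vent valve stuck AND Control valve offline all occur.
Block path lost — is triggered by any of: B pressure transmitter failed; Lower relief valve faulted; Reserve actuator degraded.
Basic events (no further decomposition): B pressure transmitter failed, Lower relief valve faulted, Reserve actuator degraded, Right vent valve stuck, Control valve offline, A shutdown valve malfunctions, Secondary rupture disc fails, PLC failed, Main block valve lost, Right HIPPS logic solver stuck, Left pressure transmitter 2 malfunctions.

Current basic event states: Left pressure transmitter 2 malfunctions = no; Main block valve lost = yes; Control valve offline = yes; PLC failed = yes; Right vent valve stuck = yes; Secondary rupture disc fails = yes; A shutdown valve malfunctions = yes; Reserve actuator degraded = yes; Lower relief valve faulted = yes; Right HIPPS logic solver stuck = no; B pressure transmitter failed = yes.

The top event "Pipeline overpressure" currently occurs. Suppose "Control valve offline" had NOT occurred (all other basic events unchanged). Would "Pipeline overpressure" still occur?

Counterfactual: set "Control valve offline" to not occurred.
Block path lost [OR]: B pressure transmitter failed=occurs, Lower relief valve faulted=occurs, Reserve actuator degraded=occurs → at least one input occurs → occurs.
HIPPS stage fails [AND]: Right vent valve stuck=occurs, Control valve offline=not → not all inputs occur → does not occur.
Shutdown chain lost [AND]: A shutdown valve malfunctions=occurs, Secondary rupture disc fails=occurs, PLC failed=occurs, Main block valve lost=occurs → all inputs occur → occurs.
Relief train unavailable [AND]: Block path lost=occurs, HIPPS stage fails=not, Shutdown chain lost=occurs → not all inputs occur → does not occur.
Vent line lost [OR]: Right HIPPS logic solver stuck=not, Left pressure transmitter 2 malfunctions=not → no input occurs → does not occur.
Pipeline overpressure [OR]: Relief train unavailable=not, Vent line lost=not → no input occurs → does not occur.

No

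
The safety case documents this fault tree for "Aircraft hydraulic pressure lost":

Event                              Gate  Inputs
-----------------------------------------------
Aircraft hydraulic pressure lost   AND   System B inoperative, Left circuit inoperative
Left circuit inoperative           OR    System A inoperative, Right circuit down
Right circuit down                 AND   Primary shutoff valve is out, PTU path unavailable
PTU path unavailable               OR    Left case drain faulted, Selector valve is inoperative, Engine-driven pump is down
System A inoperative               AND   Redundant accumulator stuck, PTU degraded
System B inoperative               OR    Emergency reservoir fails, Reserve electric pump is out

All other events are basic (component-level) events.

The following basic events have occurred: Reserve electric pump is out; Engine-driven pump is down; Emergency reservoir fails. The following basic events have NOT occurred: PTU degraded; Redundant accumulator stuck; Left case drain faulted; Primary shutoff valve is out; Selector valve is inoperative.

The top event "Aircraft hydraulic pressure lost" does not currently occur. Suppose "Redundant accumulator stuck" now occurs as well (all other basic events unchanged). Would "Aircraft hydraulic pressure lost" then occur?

No

Counterfactual: set "Redundant accumulator stuck" to occurred.
System B inoperative [OR]: Emergency reservoir fails=occurs, Reserve electric pump is out=occurs → at least one input occurs → occurs.
System A inoperative [AND]: Redundant accumulator stuck=occurs, PTU degraded=not → not all inputs occur → does not occur.
PTU path unavailable [OR]: Left case drain faulted=not, Selector valve is inoperative=not, Engine-driven pump is down=occurs → at least one input occurs → occurs.
Right circuit down [AND]: Primary shutoff valve is out=not, PTU path unavailable=occurs → not all inputs occur → does not occur.
Left circuit inoperative [OR]: System A inoperative=not, Right circuit down=not → no input occurs → does not occur.
Aircraft hydraulic pressure lost [AND]: System B inoperative=occurs, Left circuit inoperative=not → not all inputs occur → does not occur.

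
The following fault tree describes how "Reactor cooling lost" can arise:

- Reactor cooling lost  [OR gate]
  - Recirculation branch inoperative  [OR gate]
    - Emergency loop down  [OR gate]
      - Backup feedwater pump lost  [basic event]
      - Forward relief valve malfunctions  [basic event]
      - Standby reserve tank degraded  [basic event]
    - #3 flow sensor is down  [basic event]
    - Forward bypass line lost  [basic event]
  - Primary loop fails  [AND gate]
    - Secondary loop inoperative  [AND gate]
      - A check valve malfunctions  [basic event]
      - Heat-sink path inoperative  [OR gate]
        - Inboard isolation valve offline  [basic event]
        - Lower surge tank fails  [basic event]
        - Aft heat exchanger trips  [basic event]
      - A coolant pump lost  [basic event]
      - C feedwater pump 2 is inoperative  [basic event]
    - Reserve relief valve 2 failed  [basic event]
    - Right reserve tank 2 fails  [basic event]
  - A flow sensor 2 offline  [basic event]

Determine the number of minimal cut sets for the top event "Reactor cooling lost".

9

Emergency loop down [OR]: union of children's cut sets → 3 cut set(s).
Recirculation branch inoperative [OR]: union of children's cut sets → 5 cut set(s).
Heat-sink path inoperative [OR]: union of children's cut sets → 3 cut set(s).
Secondary loop inoperative [AND]: one cut set from each child combined → 1 × 3 × 1 × 1 = 3 cut set(s).
Primary loop fails [AND]: one cut set from each child combined → 3 × 1 × 1 = 3 cut set(s).
Reactor cooling lost [OR]: union of children's cut sets → 9 cut set(s).
Minimal cut sets: {Backup feedwater pump lost}; {Forward relief valve malfunctions}; {Standby reserve tank degraded}; {#3 flow sensor is down}; {Forward bypass line lost}; {A check valve malfunctions, A coolant pump lost, C feedwater pump 2 is inoperative, Inboard isolation valve offline, Reserve relief valve 2 failed, Right reserve tank 2 fails}; {A check valve malfunctions, A coolant pump lost, C feedwater pump 2 is inoperative, Lower surge tank fails, Reserve relief valve 2 failed, Right reserve tank 2 fails}; {A check valve malfunctions, A coolant pump lost, Aft heat exchanger trips, C feedwater pump 2 is inoperative, Reserve relief valve 2 failed, Right reserve tank 2 fails}; {A flow sensor 2 offline}.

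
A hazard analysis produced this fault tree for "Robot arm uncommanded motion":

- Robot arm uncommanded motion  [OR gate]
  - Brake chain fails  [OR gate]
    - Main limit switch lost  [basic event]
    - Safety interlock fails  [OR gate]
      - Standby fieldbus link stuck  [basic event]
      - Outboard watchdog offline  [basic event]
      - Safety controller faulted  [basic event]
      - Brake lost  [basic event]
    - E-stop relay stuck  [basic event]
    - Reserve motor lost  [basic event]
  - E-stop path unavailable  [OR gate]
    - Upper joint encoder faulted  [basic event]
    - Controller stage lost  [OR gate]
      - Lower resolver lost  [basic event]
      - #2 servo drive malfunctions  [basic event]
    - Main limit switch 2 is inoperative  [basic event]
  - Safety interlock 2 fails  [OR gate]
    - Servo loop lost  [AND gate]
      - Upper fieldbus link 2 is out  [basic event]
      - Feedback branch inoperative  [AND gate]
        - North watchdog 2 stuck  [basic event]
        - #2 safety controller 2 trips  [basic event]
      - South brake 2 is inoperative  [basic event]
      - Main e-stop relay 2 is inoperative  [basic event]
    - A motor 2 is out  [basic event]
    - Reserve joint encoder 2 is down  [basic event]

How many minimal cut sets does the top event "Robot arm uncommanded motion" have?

Safety interlock fails [OR]: union of children's cut sets → 4 cut set(s).
Brake chain fails [OR]: union of children's cut sets → 7 cut set(s).
Controller stage lost [OR]: union of children's cut sets → 2 cut set(s).
E-stop path unavailable [OR]: union of children's cut sets → 4 cut set(s).
Feedback branch inoperative [AND]: one cut set from each child combined → 1 × 1 = 1 cut set(s).
Servo loop lost [AND]: one cut set from each child combined → 1 × 1 × 1 × 1 = 1 cut set(s).
Safety interlock 2 fails [OR]: union of children's cut sets → 3 cut set(s).
Robot arm uncommanded motion [OR]: union of children's cut sets → 14 cut set(s).

14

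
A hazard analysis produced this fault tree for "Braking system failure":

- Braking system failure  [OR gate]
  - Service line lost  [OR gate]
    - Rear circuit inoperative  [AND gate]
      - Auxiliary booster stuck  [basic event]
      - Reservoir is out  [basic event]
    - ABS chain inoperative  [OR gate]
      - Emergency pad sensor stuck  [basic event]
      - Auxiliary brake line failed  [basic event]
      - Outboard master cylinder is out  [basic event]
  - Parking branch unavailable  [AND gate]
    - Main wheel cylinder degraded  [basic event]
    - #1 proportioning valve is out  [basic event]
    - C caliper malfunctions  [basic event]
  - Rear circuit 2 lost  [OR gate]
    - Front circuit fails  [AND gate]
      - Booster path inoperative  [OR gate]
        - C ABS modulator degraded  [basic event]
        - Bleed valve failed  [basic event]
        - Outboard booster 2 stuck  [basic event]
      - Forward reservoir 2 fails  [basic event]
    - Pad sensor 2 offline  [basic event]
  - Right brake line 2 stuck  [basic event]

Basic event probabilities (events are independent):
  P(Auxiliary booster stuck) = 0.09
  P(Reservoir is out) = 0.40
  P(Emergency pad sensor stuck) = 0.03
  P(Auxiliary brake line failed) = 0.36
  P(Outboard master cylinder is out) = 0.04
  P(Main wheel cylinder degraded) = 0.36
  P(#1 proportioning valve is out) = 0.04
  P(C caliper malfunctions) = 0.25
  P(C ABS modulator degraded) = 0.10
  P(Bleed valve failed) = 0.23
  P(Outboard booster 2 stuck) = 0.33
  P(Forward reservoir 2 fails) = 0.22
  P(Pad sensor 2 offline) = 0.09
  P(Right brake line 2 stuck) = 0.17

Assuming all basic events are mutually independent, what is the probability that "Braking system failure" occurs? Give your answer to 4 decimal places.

0.6186

P(Rear circuit inoperative) [AND] = 0.09 × 0.40 = 0.036000
P(ABS chain inoperative) [OR] = 1 − (1−0.03) × (1−0.36) × (1−0.04) = 0.404032
P(Service line lost) [OR] = 1 − (1−0.036000) × (1−0.404032) = 0.425487
P(Parking branch unavailable) [AND] = 0.36 × 0.04 × 0.25 = 0.003600
P(Booster path inoperative) [OR] = 1 − (1−0.10) × (1−0.23) × (1−0.33) = 0.535690
P(Front circuit fails) [AND] = 0.535690 × 0.22 = 0.117852
P(Rear circuit 2 lost) [OR] = 1 − (1−0.117852) × (1−0.09) = 0.197245
P(Braking system failure) [OR] = 1 − (1−0.425487) × (1−0.003600) × (1−0.197245) × (1−0.17) = 0.618588
Rounded to 4 decimal places: P(Braking system failure) ≈ 0.6186.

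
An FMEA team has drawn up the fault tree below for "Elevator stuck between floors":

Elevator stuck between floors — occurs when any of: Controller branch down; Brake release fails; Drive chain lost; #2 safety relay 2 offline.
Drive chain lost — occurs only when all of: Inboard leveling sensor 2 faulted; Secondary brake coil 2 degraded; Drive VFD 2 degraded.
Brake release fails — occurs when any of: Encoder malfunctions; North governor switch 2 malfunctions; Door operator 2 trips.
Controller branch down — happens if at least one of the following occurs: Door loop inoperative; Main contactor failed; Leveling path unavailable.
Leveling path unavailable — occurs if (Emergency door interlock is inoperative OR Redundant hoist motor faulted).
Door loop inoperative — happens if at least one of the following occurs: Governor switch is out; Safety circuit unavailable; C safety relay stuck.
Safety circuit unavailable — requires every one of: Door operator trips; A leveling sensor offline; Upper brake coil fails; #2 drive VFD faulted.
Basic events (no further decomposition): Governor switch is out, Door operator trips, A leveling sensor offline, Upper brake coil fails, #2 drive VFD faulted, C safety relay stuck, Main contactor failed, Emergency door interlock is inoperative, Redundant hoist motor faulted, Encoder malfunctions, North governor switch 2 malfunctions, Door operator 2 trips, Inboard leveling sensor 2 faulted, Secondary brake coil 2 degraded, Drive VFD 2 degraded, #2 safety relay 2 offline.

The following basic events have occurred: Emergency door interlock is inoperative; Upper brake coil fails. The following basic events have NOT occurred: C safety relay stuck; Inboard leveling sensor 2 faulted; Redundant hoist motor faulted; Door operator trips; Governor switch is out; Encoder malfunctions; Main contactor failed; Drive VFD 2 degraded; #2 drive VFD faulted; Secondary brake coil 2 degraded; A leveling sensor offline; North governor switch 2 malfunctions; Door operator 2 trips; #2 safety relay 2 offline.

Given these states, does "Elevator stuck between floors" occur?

Safety circuit unavailable [AND]: Door operator trips=not, A leveling sensor offline=not, Upper brake coil fails=occurs, #2 drive VFD faulted=not → not all inputs occur → does not occur.
Door loop inoperative [OR]: Governor switch is out=not, Safety circuit unavailable=not, C safety relay stuck=not → no input occurs → does not occur.
Leveling path unavailable [OR]: Emergency door interlock is inoperative=occurs, Redundant hoist motor faulted=not → at least one input occurs → occurs.
Controller branch down [OR]: Door loop inoperative=not, Main contactor failed=not, Leveling path unavailable=occurs → at least one input occurs → occurs.
Brake release fails [OR]: Encoder malfunctions=not, North governor switch 2 malfunctions=not, Door operator 2 trips=not → no input occurs → does not occur.
Drive chain lost [AND]: Inboard leveling sensor 2 faulted=not, Secondary brake coil 2 degraded=not, Drive VFD 2 degraded=not → not all inputs occur → does not occur.
Elevator stuck between floors [OR]: Controller branch down=occurs, Brake release fails=not, Drive chain lost=not, #2 safety relay 2 offline=not → at least one input occurs → occurs.

Yes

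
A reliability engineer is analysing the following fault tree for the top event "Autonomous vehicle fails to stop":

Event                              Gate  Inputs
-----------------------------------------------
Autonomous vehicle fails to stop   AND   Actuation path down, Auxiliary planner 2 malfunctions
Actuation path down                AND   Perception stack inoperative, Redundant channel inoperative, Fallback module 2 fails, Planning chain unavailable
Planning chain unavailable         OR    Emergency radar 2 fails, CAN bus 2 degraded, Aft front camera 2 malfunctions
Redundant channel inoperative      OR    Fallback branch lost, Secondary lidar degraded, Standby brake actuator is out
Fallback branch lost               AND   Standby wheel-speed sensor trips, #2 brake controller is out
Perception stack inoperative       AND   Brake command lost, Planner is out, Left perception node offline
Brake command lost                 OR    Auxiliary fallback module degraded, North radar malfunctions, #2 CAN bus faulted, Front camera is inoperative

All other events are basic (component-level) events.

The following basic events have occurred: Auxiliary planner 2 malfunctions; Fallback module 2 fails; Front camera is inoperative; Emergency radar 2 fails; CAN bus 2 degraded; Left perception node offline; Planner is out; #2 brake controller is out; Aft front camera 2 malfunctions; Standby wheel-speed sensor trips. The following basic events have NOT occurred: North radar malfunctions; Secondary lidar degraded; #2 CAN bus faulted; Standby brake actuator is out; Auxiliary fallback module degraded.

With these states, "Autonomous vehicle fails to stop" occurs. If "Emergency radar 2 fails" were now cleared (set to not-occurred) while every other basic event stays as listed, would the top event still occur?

Counterfactual: set "Emergency radar 2 fails" to not occurred.
Brake command lost [OR]: Auxiliary fallback module degraded=not, North radar malfunctions=not, #2 CAN bus faulted=not, Front camera is inoperative=occurs → at least one input occurs → occurs.
Perception stack inoperative [AND]: Brake command lost=occurs, Planner is out=occurs, Left perception node offline=occurs → all inputs occur → occurs.
Fallback branch lost [AND]: Standby wheel-speed sensor trips=occurs, #2 brake controller is out=occurs → all inputs occur → occurs.
Redundant channel inoperative [OR]: Fallback branch lost=occurs, Secondary lidar degraded=not, Standby brake actuator is out=not → at least one input occurs → occurs.
Planning chain unavailable [OR]: Emergency radar 2 fails=not, CAN bus 2 degraded=occurs, Aft front camera 2 malfunctions=occurs → at least one input occurs → occurs.
Actuation path down [AND]: Perception stack inoperative=occurs, Redundant channel inoperative=occurs, Fallback module 2 fails=occurs, Planning chain unavailable=occurs → all inputs occur → occurs.
Autonomous vehicle fails to stop [AND]: Actuation path down=occurs, Auxiliary planner 2 malfunctions=occurs → all inputs occur → occurs.

Yes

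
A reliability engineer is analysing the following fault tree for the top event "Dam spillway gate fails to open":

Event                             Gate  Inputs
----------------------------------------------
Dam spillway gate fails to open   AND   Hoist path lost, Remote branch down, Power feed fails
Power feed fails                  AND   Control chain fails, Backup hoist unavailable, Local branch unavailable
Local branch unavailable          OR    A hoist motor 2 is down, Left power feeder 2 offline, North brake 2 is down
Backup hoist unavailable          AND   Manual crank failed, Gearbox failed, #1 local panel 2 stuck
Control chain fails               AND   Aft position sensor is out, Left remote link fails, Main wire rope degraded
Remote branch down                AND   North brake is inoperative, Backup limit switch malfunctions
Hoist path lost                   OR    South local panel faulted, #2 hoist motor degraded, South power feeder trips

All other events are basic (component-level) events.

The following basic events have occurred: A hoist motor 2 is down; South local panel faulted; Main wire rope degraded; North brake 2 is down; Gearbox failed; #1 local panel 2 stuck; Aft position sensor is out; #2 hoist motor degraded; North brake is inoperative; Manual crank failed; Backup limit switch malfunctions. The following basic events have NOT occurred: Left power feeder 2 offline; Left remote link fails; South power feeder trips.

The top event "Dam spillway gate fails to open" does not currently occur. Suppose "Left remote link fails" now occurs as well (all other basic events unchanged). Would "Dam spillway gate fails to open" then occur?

Yes

Counterfactual: set "Left remote link fails" to occurred.
Hoist path lost [OR]: South local panel faulted=occurs, #2 hoist motor degraded=occurs, South power feeder trips=not → at least one input occurs → occurs.
Remote branch down [AND]: North brake is inoperative=occurs, Backup limit switch malfunctions=occurs → all inputs occur → occurs.
Control chain fails [AND]: Aft position sensor is out=occurs, Left remote link fails=occurs, Main wire rope degraded=occurs → all inputs occur → occurs.
Backup hoist unavailable [AND]: Manual crank failed=occurs, Gearbox failed=occurs, #1 local panel 2 stuck=occurs → all inputs occur → occurs.
Local branch unavailable [OR]: A hoist motor 2 is down=occurs, Left power feeder 2 offline=not, North brake 2 is down=occurs → at least one input occurs → occurs.
Power feed fails [AND]: Control chain fails=occurs, Backup hoist unavailable=occurs, Local branch unavailable=occurs → all inputs occur → occurs.
Dam spillway gate fails to open [AND]: Hoist path lost=occurs, Remote branch down=occurs, Power feed fails=occurs → all inputs occur → occurs.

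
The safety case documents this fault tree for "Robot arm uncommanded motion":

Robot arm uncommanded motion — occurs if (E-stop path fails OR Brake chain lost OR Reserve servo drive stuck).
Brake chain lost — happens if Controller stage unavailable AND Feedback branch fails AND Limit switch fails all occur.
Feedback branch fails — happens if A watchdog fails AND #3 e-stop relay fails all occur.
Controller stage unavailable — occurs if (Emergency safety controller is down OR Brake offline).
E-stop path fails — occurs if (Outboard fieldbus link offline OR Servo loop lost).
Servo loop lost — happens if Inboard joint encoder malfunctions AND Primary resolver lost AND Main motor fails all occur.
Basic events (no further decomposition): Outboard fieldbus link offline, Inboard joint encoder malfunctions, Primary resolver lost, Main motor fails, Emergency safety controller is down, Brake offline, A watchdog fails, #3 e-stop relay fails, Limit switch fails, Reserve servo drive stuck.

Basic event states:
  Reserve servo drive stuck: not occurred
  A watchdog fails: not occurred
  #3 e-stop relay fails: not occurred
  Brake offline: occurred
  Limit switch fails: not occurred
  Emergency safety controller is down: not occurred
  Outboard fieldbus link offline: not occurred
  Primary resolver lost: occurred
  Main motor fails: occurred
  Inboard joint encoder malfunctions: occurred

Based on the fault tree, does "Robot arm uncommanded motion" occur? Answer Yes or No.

Yes

Servo loop lost [AND]: Inboard joint encoder malfunctions=occurs, Primary resolver lost=occurs, Main motor fails=occurs → all inputs occur → occurs.
E-stop path fails [OR]: Outboard fieldbus link offline=not, Servo loop lost=occurs → at least one input occurs → occurs.
Controller stage unavailable [OR]: Emergency safety controller is down=not, Brake offline=occurs → at least one input occurs → occurs.
Feedback branch fails [AND]: A watchdog fails=not, #3 e-stop relay fails=not → not all inputs occur → does not occur.
Brake chain lost [AND]: Controller stage unavailable=occurs, Feedback branch fails=not, Limit switch fails=not → not all inputs occur → does not occur.
Robot arm uncommanded motion [OR]: E-stop path fails=occurs, Brake chain lost=not, Reserve servo drive stuck=not → at least one input occurs → occurs.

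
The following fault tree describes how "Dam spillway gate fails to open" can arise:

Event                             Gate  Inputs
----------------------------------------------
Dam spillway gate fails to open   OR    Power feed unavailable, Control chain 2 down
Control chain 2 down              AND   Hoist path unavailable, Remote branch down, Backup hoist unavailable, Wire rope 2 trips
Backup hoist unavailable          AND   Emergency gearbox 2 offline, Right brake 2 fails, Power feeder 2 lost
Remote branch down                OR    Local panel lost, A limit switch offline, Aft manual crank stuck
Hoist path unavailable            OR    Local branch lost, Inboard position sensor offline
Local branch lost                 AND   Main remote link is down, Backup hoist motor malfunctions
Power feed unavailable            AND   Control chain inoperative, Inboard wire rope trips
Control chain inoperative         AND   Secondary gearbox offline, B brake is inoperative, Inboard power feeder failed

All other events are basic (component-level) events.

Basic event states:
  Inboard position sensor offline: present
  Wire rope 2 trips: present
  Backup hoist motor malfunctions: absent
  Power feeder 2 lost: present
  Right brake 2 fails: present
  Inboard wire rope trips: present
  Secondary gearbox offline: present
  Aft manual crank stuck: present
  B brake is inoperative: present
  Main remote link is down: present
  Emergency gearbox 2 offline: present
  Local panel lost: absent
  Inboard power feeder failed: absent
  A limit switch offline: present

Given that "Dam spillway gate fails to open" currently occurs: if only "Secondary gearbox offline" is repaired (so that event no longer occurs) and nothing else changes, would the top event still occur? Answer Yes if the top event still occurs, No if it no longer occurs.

Counterfactual: set "Secondary gearbox offline" to not occurred.
Control chain inoperative [AND]: Secondary gearbox offline=not, B brake is inoperative=occurs, Inboard power feeder failed=not → not all inputs occur → does not occur.
Power feed unavailable [AND]: Control chain inoperative=not, Inboard wire rope trips=occurs → not all inputs occur → does not occur.
Local branch lost [AND]: Main remote link is down=occurs, Backup hoist motor malfunctions=not → not all inputs occur → does not occur.
Hoist path unavailable [OR]: Local branch lost=not, Inboard position sensor offline=occurs → at least one input occurs → occurs.
Remote branch down [OR]: Local panel lost=not, A limit switch offline=occurs, Aft manual crank stuck=occurs → at least one input occurs → occurs.
Backup hoist unavailable [AND]: Emergency gearbox 2 offline=occurs, Right brake 2 fails=occurs, Power feeder 2 lost=occurs → all inputs occur → occurs.
Control chain 2 down [AND]: Hoist path unavailable=occurs, Remote branch down=occurs, Backup hoist unavailable=occurs, Wire rope 2 trips=occurs → all inputs occur → occurs.
Dam spillway gate fails to open [OR]: Power feed unavailable=not, Control chain 2 down=occurs → at least one input occurs → occurs.

Yes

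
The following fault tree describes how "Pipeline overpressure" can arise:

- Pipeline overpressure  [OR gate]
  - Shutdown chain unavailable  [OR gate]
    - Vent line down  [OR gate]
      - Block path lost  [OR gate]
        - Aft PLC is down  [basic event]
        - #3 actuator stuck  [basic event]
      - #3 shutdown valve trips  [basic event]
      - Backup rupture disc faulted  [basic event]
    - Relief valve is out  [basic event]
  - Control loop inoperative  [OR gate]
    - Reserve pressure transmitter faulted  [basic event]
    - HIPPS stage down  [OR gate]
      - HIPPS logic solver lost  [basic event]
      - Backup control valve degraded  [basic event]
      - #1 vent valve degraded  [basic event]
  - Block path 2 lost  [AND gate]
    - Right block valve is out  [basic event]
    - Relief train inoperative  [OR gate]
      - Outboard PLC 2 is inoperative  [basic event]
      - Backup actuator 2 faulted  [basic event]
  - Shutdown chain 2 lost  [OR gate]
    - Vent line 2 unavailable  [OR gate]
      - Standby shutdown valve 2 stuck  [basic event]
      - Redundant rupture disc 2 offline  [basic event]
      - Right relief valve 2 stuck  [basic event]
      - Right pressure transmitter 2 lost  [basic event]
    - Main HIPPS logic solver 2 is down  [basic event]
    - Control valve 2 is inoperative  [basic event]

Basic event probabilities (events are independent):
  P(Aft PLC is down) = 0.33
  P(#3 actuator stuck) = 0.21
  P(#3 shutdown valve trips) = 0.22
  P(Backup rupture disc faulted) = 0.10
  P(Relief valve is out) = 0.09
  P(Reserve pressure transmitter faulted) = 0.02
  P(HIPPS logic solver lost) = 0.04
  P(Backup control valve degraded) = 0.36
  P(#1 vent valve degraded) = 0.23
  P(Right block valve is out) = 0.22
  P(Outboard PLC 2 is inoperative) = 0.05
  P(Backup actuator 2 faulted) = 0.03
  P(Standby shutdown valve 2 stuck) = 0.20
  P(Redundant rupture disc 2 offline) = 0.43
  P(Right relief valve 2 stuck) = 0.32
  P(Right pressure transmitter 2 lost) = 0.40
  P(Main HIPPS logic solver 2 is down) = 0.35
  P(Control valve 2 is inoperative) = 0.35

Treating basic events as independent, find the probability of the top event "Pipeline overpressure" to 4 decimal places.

0.9879

P(Block path lost) [OR] = 1 − (1−0.33) × (1−0.21) = 0.470700
P(Vent line down) [OR] = 1 − (1−0.470700) × (1−0.22) × (1−0.10) = 0.628431
P(Shutdown chain unavailable) [OR] = 1 − (1−0.628431) × (1−0.09) = 0.661872
P(HIPPS stage down) [OR] = 1 − (1−0.04) × (1−0.36) × (1−0.23) = 0.526912
P(Control loop inoperative) [OR] = 1 − (1−0.02) × (1−0.526912) = 0.536374
P(Relief train inoperative) [OR] = 1 − (1−0.05) × (1−0.03) = 0.078500
P(Block path 2 lost) [AND] = 0.22 × 0.078500 = 0.017270
P(Vent line 2 unavailable) [OR] = 1 − (1−0.20) × (1−0.43) × (1−0.32) × (1−0.40) = 0.813952
P(Shutdown chain 2 lost) [OR] = 1 − (1−0.813952) × (1−0.35) × (1−0.35) = 0.921395
P(Pipeline overpressure) [OR] = 1 − (1−0.661872) × (1−0.536374) × (1−0.017270) × (1−0.921395) = 0.987890
Rounded to 4 decimal places: P(Pipeline overpressure) ≈ 0.9879.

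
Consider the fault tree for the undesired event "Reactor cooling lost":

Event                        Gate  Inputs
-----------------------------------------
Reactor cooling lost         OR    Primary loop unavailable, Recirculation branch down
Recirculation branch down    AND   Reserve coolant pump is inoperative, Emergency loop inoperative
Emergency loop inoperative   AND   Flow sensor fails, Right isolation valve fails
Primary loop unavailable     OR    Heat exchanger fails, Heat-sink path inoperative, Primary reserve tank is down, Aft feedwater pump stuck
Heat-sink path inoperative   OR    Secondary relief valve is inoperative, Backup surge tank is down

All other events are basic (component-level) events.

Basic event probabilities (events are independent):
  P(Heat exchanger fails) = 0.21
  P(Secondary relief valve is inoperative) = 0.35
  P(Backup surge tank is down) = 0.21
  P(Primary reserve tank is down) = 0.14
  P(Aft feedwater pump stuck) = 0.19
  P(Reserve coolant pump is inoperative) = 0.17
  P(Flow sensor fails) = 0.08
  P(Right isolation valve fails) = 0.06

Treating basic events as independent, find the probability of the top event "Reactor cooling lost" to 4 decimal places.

P(Heat-sink path inoperative) [OR] = 1 − (1−0.35) × (1−0.21) = 0.486500
P(Primary loop unavailable) [OR] = 1 − (1−0.21) × (1−0.486500) × (1−0.14) × (1−0.19) = 0.717414
P(Emergency loop inoperative) [AND] = 0.08 × 0.06 = 0.004800
P(Recirculation branch down) [AND] = 0.17 × 0.004800 = 0.000816
P(Reactor cooling lost) [OR] = 1 − (1−0.717414) × (1−0.000816) = 0.717645
Rounded to 4 decimal places: P(Reactor cooling lost) ≈ 0.7176.

0.7176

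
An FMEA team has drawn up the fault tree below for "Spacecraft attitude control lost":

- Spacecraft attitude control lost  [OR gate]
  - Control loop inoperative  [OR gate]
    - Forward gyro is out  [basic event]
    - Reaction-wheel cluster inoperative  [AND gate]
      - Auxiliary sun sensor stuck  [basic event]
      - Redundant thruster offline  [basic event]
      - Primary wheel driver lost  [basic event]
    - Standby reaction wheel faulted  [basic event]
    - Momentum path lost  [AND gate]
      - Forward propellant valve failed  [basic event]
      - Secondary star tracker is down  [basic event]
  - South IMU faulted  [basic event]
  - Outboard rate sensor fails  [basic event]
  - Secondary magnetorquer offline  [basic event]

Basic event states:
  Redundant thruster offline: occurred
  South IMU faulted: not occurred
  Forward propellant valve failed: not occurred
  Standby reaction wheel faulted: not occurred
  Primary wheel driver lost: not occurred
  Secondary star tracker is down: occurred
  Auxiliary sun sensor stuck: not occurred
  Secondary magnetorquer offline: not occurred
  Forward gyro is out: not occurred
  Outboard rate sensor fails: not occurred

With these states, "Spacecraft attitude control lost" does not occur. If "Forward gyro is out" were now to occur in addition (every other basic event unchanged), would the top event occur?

Yes

Counterfactual: set "Forward gyro is out" to occurred.
Reaction-wheel cluster inoperative [AND]: Auxiliary sun sensor stuck=not, Redundant thruster offline=occurs, Primary wheel driver lost=not → not all inputs occur → does not occur.
Momentum path lost [AND]: Forward propellant valve failed=not, Secondary star tracker is down=occurs → not all inputs occur → does not occur.
Control loop inoperative [OR]: Forward gyro is out=occurs, Reaction-wheel cluster inoperative=not, Standby reaction wheel faulted=not, Momentum path lost=not → at least one input occurs → occurs.
Spacecraft attitude control lost [OR]: Control loop inoperative=occurs, South IMU faulted=not, Outboard rate sensor fails=not, Secondary magnetorquer offline=not → at least one input occurs → occurs.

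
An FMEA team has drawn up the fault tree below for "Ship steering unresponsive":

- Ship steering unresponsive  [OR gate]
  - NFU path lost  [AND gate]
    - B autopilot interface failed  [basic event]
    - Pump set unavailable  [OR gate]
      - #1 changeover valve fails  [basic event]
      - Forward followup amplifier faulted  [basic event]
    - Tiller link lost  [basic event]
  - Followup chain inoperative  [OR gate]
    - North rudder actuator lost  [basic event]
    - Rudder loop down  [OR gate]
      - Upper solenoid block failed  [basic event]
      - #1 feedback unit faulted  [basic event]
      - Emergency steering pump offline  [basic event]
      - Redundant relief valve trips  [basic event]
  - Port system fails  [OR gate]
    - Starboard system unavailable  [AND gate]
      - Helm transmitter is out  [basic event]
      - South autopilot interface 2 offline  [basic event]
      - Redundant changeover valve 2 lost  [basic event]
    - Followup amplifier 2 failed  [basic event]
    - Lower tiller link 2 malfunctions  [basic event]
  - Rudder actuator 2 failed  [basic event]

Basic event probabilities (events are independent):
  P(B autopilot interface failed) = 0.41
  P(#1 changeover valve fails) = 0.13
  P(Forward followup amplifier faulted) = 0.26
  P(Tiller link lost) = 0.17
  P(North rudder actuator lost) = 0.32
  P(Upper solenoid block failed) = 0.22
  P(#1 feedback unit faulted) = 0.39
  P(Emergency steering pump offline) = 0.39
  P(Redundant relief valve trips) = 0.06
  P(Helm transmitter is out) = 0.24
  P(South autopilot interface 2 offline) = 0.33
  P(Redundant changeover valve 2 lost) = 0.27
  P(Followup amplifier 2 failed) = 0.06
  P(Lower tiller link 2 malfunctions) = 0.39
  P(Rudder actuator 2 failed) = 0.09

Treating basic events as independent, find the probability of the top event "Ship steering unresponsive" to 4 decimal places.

0.9076

P(Pump set unavailable) [OR] = 1 − (1−0.13) × (1−0.26) = 0.356200
P(NFU path lost) [AND] = 0.41 × 0.356200 × 0.17 = 0.024827
P(Rudder loop down) [OR] = 1 − (1−0.22) × (1−0.39) × (1−0.39) × (1−0.06) = 0.727176
P(Followup chain inoperative) [OR] = 1 − (1−0.32) × (1−0.727176) = 0.814480
P(Starboard system unavailable) [AND] = 0.24 × 0.33 × 0.27 = 0.021384
P(Port system fails) [OR] = 1 − (1−0.021384) × (1−0.06) × (1−0.39) = 0.438862
P(Ship steering unresponsive) [OR] = 1 − (1−0.024827) × (1−0.814480) × (1−0.438862) × (1−0.09) = 0.907619
Rounded to 4 decimal places: P(Ship steering unresponsive) ≈ 0.9076.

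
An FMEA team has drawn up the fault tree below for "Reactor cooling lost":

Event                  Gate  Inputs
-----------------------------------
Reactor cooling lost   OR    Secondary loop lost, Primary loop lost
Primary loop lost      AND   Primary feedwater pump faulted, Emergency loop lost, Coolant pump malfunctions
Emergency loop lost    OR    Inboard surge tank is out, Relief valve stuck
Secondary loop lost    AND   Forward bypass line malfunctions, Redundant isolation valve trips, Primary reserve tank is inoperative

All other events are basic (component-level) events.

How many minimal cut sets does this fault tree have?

Secondary loop lost [AND]: one cut set from each child combined → 1 × 1 × 1 = 1 cut set(s).
Emergency loop lost [OR]: union of children's cut sets → 2 cut set(s).
Primary loop lost [AND]: one cut set from each child combined → 1 × 2 × 1 = 2 cut set(s).
Reactor cooling lost [OR]: union of children's cut sets → 3 cut set(s).
Minimal cut sets: {Forward bypass line malfunctions, Primary reserve tank is inoperative, Redundant isolation valve trips}; {Coolant pump malfunctions, Inboard surge tank is out, Primary feedwater pump faulted}; {Coolant pump malfunctions, Primary feedwater pump faulted, Relief valve stuck}.

3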